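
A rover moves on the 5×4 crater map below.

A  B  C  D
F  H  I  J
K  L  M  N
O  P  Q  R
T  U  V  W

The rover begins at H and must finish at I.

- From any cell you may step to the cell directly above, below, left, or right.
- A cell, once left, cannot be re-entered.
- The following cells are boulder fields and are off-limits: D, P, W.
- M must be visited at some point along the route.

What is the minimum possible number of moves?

3

Any route passes through M somewhere between H and I. Summing Manhattan distances along the two legs (H → M → I) gives a lower bound of 2 + 1 = 3 moves.
A route of 3 moves achieves this: H → L → M → I.
Since 3 matches the lower bound, it is optimal.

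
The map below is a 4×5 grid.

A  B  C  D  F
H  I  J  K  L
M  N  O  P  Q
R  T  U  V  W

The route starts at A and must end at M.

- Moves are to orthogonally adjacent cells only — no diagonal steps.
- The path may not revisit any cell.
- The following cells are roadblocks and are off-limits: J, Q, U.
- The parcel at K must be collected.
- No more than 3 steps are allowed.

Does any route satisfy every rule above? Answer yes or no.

Even ignoring the no-revisit rule, getting from A to M via K needs at least 4 + 4 = 8 moves (Manhattan distance per leg), which exceeds the 3-move limit.

no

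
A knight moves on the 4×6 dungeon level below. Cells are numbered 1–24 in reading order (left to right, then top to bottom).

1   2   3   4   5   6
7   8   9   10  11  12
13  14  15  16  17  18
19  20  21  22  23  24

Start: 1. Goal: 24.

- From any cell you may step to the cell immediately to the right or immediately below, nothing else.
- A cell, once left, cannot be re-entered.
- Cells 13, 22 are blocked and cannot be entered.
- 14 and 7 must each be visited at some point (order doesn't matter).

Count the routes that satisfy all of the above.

2

A right/down-only route from 1 to 24 makes exactly 3 down-moves and 5 right-moves in some order.
With no other constraints that would be C(8,3) = 56 routes.
A monotone route can only reach the required cells in the order 7, 14, so split there and multiply the segment counts (each segment already excludes blocked cells): 1→7: 1; 7→14: 1; 14→24: 2; product = 2.
That gives 2 routes.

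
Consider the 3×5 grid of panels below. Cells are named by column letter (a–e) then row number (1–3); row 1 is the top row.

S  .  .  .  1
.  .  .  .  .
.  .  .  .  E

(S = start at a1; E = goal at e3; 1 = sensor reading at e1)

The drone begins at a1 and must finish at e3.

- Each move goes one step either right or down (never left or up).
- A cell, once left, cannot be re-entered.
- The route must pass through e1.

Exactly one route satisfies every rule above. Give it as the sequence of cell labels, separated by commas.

a1, b1, c1, d1, e1, e2, e3

Moves only go right or down, so the column and row indices never decrease.
Route from a1: 4× right (reaching e1), 2× down (reaching e3) — 6 moves in all.
Check: all required cells visited.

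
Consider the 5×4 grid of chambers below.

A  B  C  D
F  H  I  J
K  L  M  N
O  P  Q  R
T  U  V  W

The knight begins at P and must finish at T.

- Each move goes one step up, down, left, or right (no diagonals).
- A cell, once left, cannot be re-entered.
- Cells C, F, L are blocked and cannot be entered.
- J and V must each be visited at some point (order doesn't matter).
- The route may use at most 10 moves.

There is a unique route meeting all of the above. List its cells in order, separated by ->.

Any route must reach J and V and still end at T within 10 moves, so the order of the required stops is forced.
Route from P: right to Q, 2× up (reaching I), right to J, 3× down (reaching W), 3× left (reaching T) — 10 moves in all.
Check: all required cells visited; 10 ≤ 10 moves.

P -> Q -> M -> I -> J -> N -> R -> W -> V -> U -> T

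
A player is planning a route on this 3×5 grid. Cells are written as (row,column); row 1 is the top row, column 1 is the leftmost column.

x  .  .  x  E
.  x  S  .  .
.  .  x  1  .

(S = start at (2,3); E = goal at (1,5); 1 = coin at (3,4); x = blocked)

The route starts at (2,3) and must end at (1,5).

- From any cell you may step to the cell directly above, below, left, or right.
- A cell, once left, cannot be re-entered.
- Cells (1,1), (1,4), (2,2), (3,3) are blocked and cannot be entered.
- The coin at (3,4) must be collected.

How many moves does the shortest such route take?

5

Any route passes through (3,4) somewhere between (2,3) and (1,5). Summing Manhattan distances along the two legs ((2,3) → (3,4) → (1,5)) gives a lower bound of 2 + 3 = 5 moves.
A route of 5 moves achieves this: (2,3) → (2,4) → (3,4) → (3,5) → (2,5) → (1,5).
Since 5 matches the lower bound, it is optimal.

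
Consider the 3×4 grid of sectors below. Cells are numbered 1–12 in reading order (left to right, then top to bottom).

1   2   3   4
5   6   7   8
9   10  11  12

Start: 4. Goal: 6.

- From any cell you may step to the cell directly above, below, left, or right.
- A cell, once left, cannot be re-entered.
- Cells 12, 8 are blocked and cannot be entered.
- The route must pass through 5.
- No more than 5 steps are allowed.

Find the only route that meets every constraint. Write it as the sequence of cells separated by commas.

Any route must reach 5 and still end at 6 within 5 moves, so the order of the required stops is forced.
Route from 4: left 3 to 1, down 1 to 5, right 1 to 6 — 5 moves in all.
Check: all required cells visited; 5 ≤ 5 moves.

4, 3, 2, 1, 5, 6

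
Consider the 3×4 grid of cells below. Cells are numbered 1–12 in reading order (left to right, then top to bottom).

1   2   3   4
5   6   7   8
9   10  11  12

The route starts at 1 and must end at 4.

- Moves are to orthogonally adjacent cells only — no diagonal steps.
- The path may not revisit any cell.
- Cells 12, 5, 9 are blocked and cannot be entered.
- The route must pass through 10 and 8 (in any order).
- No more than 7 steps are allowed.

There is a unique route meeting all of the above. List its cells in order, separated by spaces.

1 2 6 10 11 7 8 4

Any route must reach 10 and 8 and still end at 4 within 7 moves, so the order of the required stops is forced.
Route from 1: right to 2, 2× down (reaching 10), right to 11, up to 7, right to 8, up to 4 — 7 moves in all.
Check: all required cells visited; 7 ≤ 7 moves.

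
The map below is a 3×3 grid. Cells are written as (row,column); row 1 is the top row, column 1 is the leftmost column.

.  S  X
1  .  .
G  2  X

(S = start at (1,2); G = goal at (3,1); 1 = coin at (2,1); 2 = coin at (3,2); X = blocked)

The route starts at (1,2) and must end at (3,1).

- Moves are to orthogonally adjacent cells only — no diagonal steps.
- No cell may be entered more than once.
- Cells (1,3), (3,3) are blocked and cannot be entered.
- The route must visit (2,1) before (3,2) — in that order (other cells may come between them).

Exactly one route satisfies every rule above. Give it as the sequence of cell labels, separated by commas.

(1,2), (1,1), (2,1), (2,2), (3,2), (3,1)

The waypoints must appear in the order (2,1), (3,2), with no cell reused.
Route from (1,2): left 1 to (1,1), down 1 to (2,1), right 1 to (2,2), down 1 to (3,2), left 1 to (3,1) — 5 moves in all.
Check: order respected (1 at step 2, 2 at step 4).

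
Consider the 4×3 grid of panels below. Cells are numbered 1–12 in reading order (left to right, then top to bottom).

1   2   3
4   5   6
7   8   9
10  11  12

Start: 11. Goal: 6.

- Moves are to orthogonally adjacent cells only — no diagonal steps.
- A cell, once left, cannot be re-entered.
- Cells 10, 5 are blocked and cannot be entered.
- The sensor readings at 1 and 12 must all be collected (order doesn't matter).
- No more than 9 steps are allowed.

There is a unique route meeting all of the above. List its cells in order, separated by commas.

The budget equals the shortest possible length, so every move has to be on a shortest route through the required cells.
Route from 11: right 1 to 12, up 1 to 9, left 2 to 7, up 2 to 1, right 2 to 3, down 1 to 6 — 9 moves in all.
Check: all required cells visited; 9 ≤ 9 moves.

11, 12, 9, 8, 7, 4, 1, 2, 3, 6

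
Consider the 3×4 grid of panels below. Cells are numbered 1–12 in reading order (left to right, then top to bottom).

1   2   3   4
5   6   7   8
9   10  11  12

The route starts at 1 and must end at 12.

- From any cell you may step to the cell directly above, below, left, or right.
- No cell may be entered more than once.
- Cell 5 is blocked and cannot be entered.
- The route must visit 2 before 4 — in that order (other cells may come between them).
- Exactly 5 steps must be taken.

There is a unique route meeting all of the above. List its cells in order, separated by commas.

The waypoints must appear in the order 2, 4, with no cell reused.
Route from 1: right 3 to 4, down 2 to 12 — 5 moves in all.
Check: order respected (2 at step 1, 4 at step 3); 5 moves as required.

1, 2, 3, 4, 8, 12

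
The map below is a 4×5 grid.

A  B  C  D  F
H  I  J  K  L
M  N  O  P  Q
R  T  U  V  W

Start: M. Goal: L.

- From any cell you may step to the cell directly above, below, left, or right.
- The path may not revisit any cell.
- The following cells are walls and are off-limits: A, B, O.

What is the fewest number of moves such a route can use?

5

The Manhattan distance from M to L is |3−2| + |1−5| = 5, so at least 5 moves are needed.
A route of 5 moves achieves this: M → H → I → J → K → L.
Since 5 matches the lower bound, it is optimal.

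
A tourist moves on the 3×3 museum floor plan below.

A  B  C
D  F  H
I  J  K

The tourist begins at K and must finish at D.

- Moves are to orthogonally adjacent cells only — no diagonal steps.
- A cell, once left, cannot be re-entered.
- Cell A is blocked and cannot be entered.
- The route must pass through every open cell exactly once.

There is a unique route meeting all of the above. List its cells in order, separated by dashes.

K - H - C - B - F - J - I - D

Need to visit all 8 open cells exactly once, starting at K and ending at D.
Cell B has only two open neighbours (F and C), so the path must pass straight through it: one of those is the cell it's entered from and the other is where it exits.
Route from K: 2× up (reaching C), left to B, 2× down (reaching J), left to I, up to D — 7 moves in all.
Check: all 8 open cells covered.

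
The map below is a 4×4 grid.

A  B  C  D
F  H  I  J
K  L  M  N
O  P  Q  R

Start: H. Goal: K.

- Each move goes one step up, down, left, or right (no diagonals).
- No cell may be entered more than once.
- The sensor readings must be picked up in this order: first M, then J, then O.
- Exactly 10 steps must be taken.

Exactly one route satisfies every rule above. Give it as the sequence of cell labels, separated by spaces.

H L M I J N R Q P O K

The waypoints must appear in the order M, J, O, with no cell reused.
Route from H: down 1 to L, right 1 to M, up 1 to I, right 1 to J, down 2 to R, left 3 to O, up 1 to K — 10 moves in all.
Check: order respected (M at step 2, J at step 4, O at step 9); 10 moves as required.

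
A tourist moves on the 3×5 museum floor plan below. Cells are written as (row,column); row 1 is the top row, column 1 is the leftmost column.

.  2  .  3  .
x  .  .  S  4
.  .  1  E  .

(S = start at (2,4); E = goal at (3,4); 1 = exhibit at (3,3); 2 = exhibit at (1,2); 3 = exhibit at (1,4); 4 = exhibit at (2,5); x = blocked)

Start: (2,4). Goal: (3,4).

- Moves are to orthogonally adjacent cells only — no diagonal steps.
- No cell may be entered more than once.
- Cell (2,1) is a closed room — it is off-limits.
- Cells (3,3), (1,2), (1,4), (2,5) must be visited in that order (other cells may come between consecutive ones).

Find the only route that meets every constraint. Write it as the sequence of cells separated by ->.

The waypoints must appear in the order (3,3), (1,2), (1,4), (2,5), with no cell reused.
Route from (2,4): left to (2,3), down to (3,3), left to (3,2), 2× up (reaching (1,2)), 3× right (reaching (1,5)), 2× down (reaching (3,5)), left to (3,4) — 11 moves in all.
Check: order respected (1 at step 2, 2 at step 5, 3 at step 7, 4 at step 9).

(2,4) -> (2,3) -> (3,3) -> (3,2) -> (2,2) -> (1,2) -> (1,3) -> (1,4) -> (1,5) -> (2,5) -> (3,5) -> (3,4)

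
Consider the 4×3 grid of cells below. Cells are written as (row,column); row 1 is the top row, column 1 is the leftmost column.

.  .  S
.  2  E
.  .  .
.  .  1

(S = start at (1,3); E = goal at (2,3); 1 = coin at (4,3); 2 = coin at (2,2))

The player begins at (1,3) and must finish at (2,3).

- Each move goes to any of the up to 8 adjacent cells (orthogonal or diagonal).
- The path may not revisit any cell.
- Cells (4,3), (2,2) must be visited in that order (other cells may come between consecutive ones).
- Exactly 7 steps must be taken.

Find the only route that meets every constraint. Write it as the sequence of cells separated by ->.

(1,3) -> (1,2) -> (2,1) -> (3,2) -> (4,3) -> (3,3) -> (2,2) -> (2,3)

The waypoints must appear in the order (4,3), (2,2), with no cell reused.
Route from (1,3): left to (1,2), down-left to (2,1), 2× down-right (reaching (4,3)), up to (3,3), up-left to (2,2), right to (2,3) — 7 moves in all.
Check: order respected (1 at step 4, 2 at step 6); 7 moves as required.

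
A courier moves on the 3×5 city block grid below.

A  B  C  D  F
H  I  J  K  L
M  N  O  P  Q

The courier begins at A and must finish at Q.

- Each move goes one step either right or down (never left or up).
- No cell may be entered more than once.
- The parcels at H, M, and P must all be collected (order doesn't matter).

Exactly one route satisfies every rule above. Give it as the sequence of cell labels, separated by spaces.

A H M N O P Q

Moves only go right or down, so the column and row indices never decrease.
Route from A: down 2 to M, right 4 to Q — 6 moves in all.
Check: all required cells visited.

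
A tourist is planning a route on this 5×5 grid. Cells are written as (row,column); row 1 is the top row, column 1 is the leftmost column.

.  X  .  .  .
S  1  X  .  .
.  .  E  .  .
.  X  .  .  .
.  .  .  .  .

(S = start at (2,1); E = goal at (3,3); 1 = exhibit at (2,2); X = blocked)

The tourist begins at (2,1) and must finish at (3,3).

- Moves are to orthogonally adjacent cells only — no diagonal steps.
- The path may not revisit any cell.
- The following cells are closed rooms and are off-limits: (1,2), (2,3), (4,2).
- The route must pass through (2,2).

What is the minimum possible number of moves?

Any route passes through (2,2) somewhere between (2,1) and (3,3). Summing Manhattan distances along the two legs ((2,1) → (2,2) → (3,3)) gives a lower bound of 1 + 2 = 3 moves.
A route of 3 moves achieves this: (2,1) → (2,2) → (3,2) → (3,3).
Since 3 matches the lower bound, it is optimal.

3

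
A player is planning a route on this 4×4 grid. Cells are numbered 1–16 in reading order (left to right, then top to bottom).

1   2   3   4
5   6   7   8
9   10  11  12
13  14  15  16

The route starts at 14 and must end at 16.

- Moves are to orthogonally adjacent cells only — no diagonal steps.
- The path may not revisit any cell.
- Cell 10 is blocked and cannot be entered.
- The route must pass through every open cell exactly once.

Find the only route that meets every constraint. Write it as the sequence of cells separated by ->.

14 -> 13 -> 9 -> 5 -> 1 -> 2 -> 6 -> 7 -> 3 -> 4 -> 8 -> 12 -> 11 -> 15 -> 16

Need to visit all 15 open cells exactly once, starting at 14 and ending at 16.
Cell 9 has only two open neighbours (5 and 13), so the path must pass straight through it: one of those is the cell it's entered from and the other is where it exits.
Route from 14: left to 13, 3× up (reaching 1), right to 2, down to 6, right to 7, up to 3, right to 4, 2× down (reaching 12), left to 11, down to 15, right to 16 — 14 moves in all.
Check: all 15 open cells covered.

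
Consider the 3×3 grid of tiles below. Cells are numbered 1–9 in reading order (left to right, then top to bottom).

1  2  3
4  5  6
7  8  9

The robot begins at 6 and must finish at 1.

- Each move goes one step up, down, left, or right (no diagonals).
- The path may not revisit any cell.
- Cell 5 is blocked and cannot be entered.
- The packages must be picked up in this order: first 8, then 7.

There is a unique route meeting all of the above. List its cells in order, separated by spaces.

The waypoints must appear in the order 8, 7, with no cell reused.
Route from 6: down to 9, 2× left (reaching 7), 2× up (reaching 1) — 5 moves in all.
Check: order respected (8 at step 2, 7 at step 3).

6 9 8 7 4 1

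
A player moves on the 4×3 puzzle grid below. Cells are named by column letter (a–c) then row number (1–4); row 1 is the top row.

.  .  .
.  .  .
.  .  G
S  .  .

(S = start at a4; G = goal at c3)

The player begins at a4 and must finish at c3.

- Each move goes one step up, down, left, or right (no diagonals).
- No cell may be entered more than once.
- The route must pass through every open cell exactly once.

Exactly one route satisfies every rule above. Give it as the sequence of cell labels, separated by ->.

a4 -> a3 -> a2 -> a1 -> b1 -> c1 -> c2 -> b2 -> b3 -> b4 -> c4 -> c3

Need to visit all 12 open cells exactly once, starting at a4 and ending at c3.
Cell c1 has only two open neighbours (c2 and b1), so the path must pass straight through it: one of those is the cell it's entered from and the other is where it exits.
Route from a4: 3× up (reaching a1), 2× right (reaching c1), down to c2, left to b2, 2× down (reaching b4), right to c4, up to c3 — 11 moves in all.
Check: all 12 open cells covered.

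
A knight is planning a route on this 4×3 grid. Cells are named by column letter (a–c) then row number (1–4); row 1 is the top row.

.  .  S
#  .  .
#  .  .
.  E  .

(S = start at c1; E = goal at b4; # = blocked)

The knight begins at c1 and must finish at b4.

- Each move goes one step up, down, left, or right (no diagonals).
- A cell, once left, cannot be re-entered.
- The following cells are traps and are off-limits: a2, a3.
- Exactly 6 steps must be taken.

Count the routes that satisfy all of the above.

Need simple routes of exactly 6 moves from c1 to b4 (Manhattan distance 4, so 1 moves are spent on a detour and 1 undoing it).
Enumerating: c1 c2 b2 b3 c3 c4 b4 | c1 b1 b2 b3 c3 c4 b4 | c1 b1 b2 c2 c3 c4 b4 | c1 b1 b2 c2 c3 b3 b4.
That gives 4 routes.

4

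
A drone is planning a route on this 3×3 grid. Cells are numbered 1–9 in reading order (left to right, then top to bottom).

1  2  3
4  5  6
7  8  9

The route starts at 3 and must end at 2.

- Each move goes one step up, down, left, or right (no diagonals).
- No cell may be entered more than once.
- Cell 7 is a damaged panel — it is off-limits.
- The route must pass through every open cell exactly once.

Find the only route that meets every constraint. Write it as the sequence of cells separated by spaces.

3 6 9 8 5 4 1 2

Need to visit all 8 open cells exactly once, starting at 3 and ending at 2.
Cell 9 has only two open neighbours (6 and 8), so the path must pass straight through it: one of those is the cell it's entered from and the other is where it exits.
Route from 3: 2× down (reaching 9), left to 8, up to 5, left to 4, up to 1, right to 2 — 7 moves in all.
Check: all 8 open cells covered.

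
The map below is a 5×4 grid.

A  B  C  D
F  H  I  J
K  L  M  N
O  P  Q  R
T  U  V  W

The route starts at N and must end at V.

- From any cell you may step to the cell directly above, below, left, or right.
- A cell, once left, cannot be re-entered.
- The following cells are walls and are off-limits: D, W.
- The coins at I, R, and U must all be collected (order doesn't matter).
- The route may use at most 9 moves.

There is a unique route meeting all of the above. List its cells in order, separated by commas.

The budget equals the shortest possible length, so every move has to be on a shortest route through the required cells.
Route from N: down 1 to R, left 1 to Q, up 2 to I, left 1 to H, down 3 to U, right 1 to V — 9 moves in all.
Check: all required cells visited; 9 ≤ 9 moves.

N, R, Q, M, I, H, L, P, U, V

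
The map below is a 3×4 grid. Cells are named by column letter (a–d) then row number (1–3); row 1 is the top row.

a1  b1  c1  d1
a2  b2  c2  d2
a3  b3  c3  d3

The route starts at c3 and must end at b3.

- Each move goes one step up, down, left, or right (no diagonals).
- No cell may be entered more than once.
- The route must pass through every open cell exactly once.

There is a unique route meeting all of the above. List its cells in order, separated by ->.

c3 -> d3 -> d2 -> d1 -> c1 -> c2 -> b2 -> b1 -> a1 -> a2 -> a3 -> b3

Need to visit all 12 open cells exactly once, starting at c3 and ending at b3.
Cell a1 has only two open neighbours (a2 and b1), so the path must pass straight through it: one of those is the cell it's entered from and the other is where it exits.
Route from c3: right to d3, 2× up (reaching d1), left to c1, down to c2, left to b2, up to b1, left to a1, 2× down (reaching a3), right to b3 — 11 moves in all.
Check: all 12 open cells covered.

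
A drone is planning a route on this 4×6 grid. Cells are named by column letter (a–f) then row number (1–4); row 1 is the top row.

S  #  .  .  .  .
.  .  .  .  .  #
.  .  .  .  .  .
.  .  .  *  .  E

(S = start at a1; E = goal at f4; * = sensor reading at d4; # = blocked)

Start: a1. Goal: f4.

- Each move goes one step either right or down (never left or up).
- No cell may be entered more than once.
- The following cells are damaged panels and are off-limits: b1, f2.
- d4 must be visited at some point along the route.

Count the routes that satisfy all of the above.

10

A right/down-only route from a1 to f4 makes exactly 3 down-moves and 5 right-moves in some order.
With no other constraints that would be C(8,3) = 56 routes.
Split at d4 and multiply the segment counts (each segment already excludes blocked cells): a1→d4: 10; d4→f4: 1; product = 10.
That gives 10 routes.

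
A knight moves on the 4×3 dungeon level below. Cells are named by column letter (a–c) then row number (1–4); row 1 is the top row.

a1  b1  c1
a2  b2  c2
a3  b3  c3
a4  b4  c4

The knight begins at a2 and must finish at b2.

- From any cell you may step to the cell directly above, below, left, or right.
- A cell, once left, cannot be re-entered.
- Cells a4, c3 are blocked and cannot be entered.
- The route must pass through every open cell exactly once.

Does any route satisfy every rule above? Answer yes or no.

Cell c4 has only one open neighbour but is neither the start nor the goal, so a Hamiltonian route would have to both enter and leave it through the same neighbour — impossible without revisiting.

no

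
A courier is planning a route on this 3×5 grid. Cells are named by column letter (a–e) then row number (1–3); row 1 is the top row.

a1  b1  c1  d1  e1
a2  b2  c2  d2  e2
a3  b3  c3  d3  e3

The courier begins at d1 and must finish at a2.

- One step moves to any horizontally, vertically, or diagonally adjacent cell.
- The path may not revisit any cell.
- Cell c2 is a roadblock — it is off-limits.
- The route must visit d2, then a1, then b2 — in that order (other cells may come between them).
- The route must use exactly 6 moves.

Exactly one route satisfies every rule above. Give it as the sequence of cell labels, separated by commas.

d1, d2, c1, b1, a1, b2, a2

The waypoints must appear in the order d2, a1, b2, with no cell reused.
Route from d1: down 1 to d2, up-left 1 to c1, left 2 to a1, down-right 1 to b2, left 1 to a2 — 6 moves in all.
Check: order respected (d2 at step 1, a1 at step 4, b2 at step 5); 6 moves as required.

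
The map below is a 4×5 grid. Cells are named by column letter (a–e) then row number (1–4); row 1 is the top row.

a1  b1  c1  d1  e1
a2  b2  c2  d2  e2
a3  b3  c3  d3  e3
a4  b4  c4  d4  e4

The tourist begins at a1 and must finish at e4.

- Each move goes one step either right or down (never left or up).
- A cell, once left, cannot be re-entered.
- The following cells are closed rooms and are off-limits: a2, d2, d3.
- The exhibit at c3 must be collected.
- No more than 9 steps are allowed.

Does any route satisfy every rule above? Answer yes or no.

One route that works: a1 → b1 → b2 → b3 → c3 → c4 → d4 → e4.

yes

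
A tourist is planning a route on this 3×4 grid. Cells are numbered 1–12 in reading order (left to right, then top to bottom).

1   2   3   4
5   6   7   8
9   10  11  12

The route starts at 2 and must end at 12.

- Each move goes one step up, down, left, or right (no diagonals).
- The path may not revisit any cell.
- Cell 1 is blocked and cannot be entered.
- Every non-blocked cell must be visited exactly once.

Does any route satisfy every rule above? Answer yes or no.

One route that works: 2 → 6 → 5 → 9 → 10 → 11 → 7 → 3 → 4 → 8 → 12.

yes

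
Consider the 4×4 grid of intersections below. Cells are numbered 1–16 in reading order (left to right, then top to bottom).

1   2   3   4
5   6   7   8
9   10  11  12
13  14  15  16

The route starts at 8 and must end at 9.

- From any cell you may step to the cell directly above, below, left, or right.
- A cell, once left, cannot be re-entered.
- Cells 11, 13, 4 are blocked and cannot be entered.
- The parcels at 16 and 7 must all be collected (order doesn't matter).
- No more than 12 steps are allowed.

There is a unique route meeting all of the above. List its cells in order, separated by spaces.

8 12 16 15 14 10 6 7 3 2 1 5 9

The 12-move cap with required stops at 16, 7 leaves no slack for detours.
Route from 8: 2× down (reaching 16), 2× left (reaching 14), 2× up (reaching 6), right to 7, up to 3, 2× left (reaching 1), 2× down (reaching 9) — 12 moves in all.
Check: all required cells visited; 12 ≤ 12 moves.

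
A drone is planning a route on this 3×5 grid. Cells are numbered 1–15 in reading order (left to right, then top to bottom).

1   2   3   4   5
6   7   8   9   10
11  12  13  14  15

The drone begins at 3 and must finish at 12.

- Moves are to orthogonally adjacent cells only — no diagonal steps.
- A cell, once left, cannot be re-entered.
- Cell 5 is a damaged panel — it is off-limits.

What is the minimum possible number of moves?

The Manhattan distance from 3 to 12 is |1−3| + |3−2| = 3, so at least 3 moves are needed.
A route of 3 moves achieves this: 3 → 8 → 13 → 12.
Since 3 matches the lower bound, it is optimal.

3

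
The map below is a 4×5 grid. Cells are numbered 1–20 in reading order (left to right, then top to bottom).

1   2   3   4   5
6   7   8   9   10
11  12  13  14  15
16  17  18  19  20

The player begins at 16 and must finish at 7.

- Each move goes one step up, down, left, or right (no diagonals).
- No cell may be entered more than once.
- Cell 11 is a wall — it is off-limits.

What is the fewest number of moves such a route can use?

3

The Manhattan distance from 16 to 7 is |4−2| + |1−2| = 3, so at least 3 moves are needed.
A route of 3 moves achieves this: 16 → 17 → 12 → 7.
Since 3 matches the lower bound, it is optimal.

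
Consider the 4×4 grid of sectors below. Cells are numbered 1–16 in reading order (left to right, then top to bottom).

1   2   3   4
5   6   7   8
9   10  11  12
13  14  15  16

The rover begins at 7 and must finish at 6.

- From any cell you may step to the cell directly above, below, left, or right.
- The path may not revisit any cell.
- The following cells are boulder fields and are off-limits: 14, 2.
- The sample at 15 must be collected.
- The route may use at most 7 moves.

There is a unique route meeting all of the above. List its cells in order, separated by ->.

The budget equals the shortest possible length, so every move has to be on a shortest route through the required cells.
Route from 7: right to 8, 2× down (reaching 16), left to 15, up to 11, left to 10, up to 6 — 7 moves in all.
Check: all required cells visited; 7 ≤ 7 moves.

7 -> 8 -> 12 -> 16 -> 15 -> 11 -> 10 -> 6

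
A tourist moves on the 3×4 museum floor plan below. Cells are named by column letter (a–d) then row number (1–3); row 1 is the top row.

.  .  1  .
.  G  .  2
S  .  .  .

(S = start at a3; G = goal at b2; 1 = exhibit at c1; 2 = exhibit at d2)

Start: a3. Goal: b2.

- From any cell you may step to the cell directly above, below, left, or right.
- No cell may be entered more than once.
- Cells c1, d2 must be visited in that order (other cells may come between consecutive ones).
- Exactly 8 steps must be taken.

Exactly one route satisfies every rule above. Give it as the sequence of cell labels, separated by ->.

The waypoints must appear in the order c1, d2, with no cell reused.
Route from a3: up 2 to a1, right 3 to d1, down 1 to d2, left 2 to b2 — 8 moves in all.
Check: order respected (1 at step 4, 2 at step 6); 8 moves as required.

a3 -> a2 -> a1 -> b1 -> c1 -> d1 -> d2 -> c2 -> b2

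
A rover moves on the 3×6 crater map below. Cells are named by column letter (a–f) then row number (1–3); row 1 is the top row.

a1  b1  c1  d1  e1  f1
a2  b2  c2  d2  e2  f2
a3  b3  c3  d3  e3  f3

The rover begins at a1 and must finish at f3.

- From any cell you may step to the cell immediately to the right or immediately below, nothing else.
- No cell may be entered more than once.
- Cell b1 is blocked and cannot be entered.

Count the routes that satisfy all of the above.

A right/down-only route from a1 to f3 makes exactly 2 down-moves and 5 right-moves in some order.
With no other constraints that would be C(7,2) = 21 routes.
Subtract routes through each blocked cell (inclusion–exclusion for overlaps): − through b1: 15 → 6.
That gives 6 routes.

6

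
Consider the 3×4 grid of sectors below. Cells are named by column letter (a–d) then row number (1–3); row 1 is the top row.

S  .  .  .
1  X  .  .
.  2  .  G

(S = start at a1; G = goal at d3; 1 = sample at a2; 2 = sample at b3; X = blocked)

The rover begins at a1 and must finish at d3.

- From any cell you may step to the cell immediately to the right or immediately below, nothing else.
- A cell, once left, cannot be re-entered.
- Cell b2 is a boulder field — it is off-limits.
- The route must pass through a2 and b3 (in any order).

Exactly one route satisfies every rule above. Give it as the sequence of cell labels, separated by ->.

Moves only go right or down, so the column and row indices never decrease.
Route from a1: down 2 to a3, right 3 to d3 — 5 moves in all.
Check: all required cells visited.

a1 -> a2 -> a3 -> b3 -> c3 -> d3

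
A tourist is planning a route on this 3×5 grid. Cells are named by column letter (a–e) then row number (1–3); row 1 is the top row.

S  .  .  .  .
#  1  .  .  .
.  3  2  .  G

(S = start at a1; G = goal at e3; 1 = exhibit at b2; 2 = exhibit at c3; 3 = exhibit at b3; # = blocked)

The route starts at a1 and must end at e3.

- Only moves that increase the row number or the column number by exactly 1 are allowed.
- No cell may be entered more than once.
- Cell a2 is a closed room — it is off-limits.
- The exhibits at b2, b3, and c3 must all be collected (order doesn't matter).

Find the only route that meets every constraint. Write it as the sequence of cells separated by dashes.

a1 - b1 - b2 - b3 - c3 - d3 - e3

Moves only go right or down, so the column and row indices never decrease.
Route from a1: right to b1, 2× down (reaching b3), 3× right (reaching e3) — 6 moves in all.
Check: all required cells visited.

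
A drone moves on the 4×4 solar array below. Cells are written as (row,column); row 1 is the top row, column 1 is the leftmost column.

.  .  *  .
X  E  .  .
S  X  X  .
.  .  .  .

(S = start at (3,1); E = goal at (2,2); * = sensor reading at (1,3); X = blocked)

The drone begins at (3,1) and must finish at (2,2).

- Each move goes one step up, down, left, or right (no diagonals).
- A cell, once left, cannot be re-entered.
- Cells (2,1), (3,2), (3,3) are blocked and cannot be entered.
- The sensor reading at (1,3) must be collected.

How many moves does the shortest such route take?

10

Any route passes through (1,3) somewhere between (3,1) and (2,2). Summing Manhattan distances along the two legs ((3,1) → (1,3) → (2,2)) gives a lower bound of 4 + 2 = 6 moves.
That bound ignores the blocked cells. Measuring each leg by the fewest moves that actually steer around them ((3,1)→(1,3): 8; (1,3)→(2,2): 2) raises the lower bound to 10.
A route of 10 moves exists: (3,1) → (4,1) → (4,2) → (4,3) → (4,4) → (3,4) → (2,4) → (1,4) → (1,3) → (2,3) → (2,2).
Since 10 matches that lower bound, it is optimal.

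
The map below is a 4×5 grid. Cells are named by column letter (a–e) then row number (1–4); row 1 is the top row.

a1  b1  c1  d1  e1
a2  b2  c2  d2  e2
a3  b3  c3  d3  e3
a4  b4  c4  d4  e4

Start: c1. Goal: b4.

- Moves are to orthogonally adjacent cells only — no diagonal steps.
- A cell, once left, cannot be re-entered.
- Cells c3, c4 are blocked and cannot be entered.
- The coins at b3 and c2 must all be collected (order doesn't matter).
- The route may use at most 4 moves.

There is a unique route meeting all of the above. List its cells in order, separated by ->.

c1 -> c2 -> b2 -> b3 -> b4

Any route must reach b3 and c2 and still end at b4 within 4 moves, so the order of the required stops is forced.
Route from c1: down to c2, left to b2, 2× down (reaching b4) — 4 moves in all.
Check: all required cells visited; 4 ≤ 4 moves.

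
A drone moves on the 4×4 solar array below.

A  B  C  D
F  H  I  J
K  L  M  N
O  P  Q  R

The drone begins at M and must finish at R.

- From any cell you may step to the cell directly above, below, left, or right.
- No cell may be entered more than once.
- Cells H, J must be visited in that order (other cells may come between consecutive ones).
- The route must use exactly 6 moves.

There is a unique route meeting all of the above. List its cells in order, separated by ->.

M -> L -> H -> I -> J -> N -> R

The waypoints must appear in the order H, J, with no cell reused.
Route from M: left 1 to L, up 1 to H, right 2 to J, down 2 to R — 6 moves in all.
Check: order respected (H at step 2, J at step 4); 6 moves as required.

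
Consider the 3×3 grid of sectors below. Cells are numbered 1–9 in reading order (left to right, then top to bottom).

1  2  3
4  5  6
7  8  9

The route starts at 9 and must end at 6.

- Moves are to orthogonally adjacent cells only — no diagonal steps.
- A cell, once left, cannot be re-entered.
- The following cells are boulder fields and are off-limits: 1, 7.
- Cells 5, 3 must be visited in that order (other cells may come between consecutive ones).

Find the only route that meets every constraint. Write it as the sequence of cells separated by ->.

The waypoints must appear in the order 5, 3, with no cell reused.
Route from 9: left to 8, 2× up (reaching 2), right to 3, down to 6 — 5 moves in all.
Check: order respected (5 at step 2, 3 at step 4).

9 -> 8 -> 5 -> 2 -> 3 -> 6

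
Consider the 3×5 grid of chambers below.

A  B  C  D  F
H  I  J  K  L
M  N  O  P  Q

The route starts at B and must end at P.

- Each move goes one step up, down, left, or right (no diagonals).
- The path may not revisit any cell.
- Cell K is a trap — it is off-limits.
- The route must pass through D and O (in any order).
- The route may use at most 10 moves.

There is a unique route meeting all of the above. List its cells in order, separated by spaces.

The budget equals the shortest possible length, so every move has to be on a shortest route through the required cells.
Route from B: down 2 to N, right 1 to O, up 2 to C, right 2 to F, down 2 to Q, left 1 to P — 10 moves in all.
Check: all required cells visited; 10 ≤ 10 moves.

B I N O J C D F L Q P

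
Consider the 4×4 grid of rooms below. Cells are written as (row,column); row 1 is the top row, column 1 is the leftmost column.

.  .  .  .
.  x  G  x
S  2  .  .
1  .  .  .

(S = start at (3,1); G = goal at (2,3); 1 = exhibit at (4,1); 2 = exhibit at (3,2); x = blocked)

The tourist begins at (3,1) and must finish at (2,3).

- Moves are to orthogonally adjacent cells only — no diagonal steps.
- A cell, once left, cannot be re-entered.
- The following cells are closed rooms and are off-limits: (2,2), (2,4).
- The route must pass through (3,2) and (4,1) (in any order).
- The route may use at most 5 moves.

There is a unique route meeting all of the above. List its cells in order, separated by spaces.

The budget equals the shortest possible length, so every move has to be on a shortest route through the required cells.
Route from (3,1): down to (4,1), right to (4,2), up to (3,2), right to (3,3), up to (2,3) — 5 moves in all.
Check: all required cells visited; 5 ≤ 5 moves.

(3,1) (4,1) (4,2) (3,2) (3,3) (2,3)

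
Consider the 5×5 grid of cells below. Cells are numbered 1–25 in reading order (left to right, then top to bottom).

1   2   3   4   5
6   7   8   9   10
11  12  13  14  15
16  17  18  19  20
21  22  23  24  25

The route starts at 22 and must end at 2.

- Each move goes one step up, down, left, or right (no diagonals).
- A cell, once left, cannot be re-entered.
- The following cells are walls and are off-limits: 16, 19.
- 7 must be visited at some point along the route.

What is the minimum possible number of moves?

4

Any route passes through 7 somewhere between 22 and 2. Summing Manhattan distances along the two legs (22 → 7 → 2) gives a lower bound of 3 + 1 = 4 moves.
A route of 4 moves achieves this: 22 → 17 → 12 → 7 → 2.
Since 4 matches the lower bound, it is optimal.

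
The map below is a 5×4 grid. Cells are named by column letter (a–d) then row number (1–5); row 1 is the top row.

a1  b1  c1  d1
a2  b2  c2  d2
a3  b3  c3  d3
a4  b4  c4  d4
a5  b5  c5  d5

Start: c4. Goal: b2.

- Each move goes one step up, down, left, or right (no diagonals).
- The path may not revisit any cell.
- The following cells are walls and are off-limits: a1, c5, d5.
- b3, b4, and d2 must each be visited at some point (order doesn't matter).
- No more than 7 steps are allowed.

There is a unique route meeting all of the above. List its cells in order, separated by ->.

Any route must reach b3, b4, and d2 and still end at b2 within 7 moves, so the order of the required stops is forced.
Route from c4: left 1 to b4, up 1 to b3, right 2 to d3, up 1 to d2, left 2 to b2 — 7 moves in all.
Check: all required cells visited; 7 ≤ 7 moves.

c4 -> b4 -> b3 -> c3 -> d3 -> d2 -> c2 -> b2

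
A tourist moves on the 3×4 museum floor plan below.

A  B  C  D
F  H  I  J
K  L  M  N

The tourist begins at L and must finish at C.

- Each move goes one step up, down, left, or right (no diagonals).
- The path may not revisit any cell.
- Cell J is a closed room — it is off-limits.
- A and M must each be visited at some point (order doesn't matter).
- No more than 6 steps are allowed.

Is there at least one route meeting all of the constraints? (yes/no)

no

Even ignoring the no-revisit rule, getting from L to C, taking the cheapest ordering L → M → A → C needs at least 1 + 4 + 2 = 7 moves (Manhattan distance per leg), which exceeds the 6-move limit.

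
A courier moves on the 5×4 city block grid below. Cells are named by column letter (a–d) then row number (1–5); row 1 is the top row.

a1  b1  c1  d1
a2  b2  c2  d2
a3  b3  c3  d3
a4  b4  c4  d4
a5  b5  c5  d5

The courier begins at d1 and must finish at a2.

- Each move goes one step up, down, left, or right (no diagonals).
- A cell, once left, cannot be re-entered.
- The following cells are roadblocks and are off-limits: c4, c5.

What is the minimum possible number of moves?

4

The Manhattan distance from d1 to a2 is |1−2| + |4−1| = 4, so at least 4 moves are needed.
A route of 4 moves achieves this: d1 → d2 → c2 → b2 → a2.
Since 4 matches the lower bound, it is optimal.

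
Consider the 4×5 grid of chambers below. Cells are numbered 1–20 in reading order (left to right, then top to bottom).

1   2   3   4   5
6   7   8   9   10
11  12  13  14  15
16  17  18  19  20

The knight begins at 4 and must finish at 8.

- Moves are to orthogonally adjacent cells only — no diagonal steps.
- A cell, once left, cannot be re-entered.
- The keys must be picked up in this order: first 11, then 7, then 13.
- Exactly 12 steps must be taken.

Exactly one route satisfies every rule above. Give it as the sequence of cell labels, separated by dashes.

The waypoints must appear in the order 11, 7, 13, with no cell reused.
Route from 4: 3× down (reaching 19), 3× left (reaching 16), 2× up (reaching 6), right to 7, down to 12, right to 13, up to 8 — 12 moves in all.
Check: order respected (11 at step 7, 7 at step 9, 13 at step 11); 12 moves as required.

4 - 9 - 14 - 19 - 18 - 17 - 16 - 11 - 6 - 7 - 12 - 13 - 8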